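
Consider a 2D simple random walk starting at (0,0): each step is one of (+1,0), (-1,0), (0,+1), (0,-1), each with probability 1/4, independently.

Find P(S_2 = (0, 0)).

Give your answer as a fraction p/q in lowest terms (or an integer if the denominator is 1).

Let h be the number of horizontal steps (so 2-h are vertical). To end at (0,0) need (h+0)/2 right-steps and ((2-h)+0)/2 up-steps.
Sum over h with 0 ≤ h ≤ 2, h ≡ 0 (mod 2), 2-h ≡ 0 (mod 2):
h=0: C(2,0)·C(0,0)·C(2,1) = 1·1·2 = 2
h=2: C(2,2)·C(2,1)·C(0,0) = 1·2·1 = 2
Total favorable: 4
Total paths: 4^2 = 16
P = 4/16 = 1/4

Answer: 1/4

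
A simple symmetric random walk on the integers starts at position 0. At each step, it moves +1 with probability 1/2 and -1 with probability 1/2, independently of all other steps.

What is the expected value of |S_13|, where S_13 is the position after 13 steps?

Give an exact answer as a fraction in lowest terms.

Answer: 3003/1024

Derivation:
S_13 takes values m ≡ 1 (mod 2) with |m| ≤ 13; P(S_13=m) = C(13,(13+m)/2)/2^13.
Total paths: 2^13 = 8192
Distribution: P(S=-13)=1/8192, P(S=-11)=13/8192, P(S=-9)=78/8192, P(S=-7)=286/8192, P(S=-5)=715/8192, P(S=-3)=1287/8192, P(S=-1)=1716/8192, P(S=1)=1716/8192, P(S=3)=1287/8192, P(S=5)=715/8192, P(S=7)=286/8192, P(S=9)=78/8192, P(S=11)=13/8192, P(S=13)=1/8192
E[|S_13|] = Σ_m |m|·P(S_13=m) = 24024/8192 = 3003/1024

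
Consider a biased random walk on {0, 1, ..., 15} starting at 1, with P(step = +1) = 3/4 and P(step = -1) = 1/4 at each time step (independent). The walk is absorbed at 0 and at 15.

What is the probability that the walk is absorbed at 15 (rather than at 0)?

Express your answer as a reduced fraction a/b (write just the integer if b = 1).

Biased walk: p = 3/4, q = 1/4, r = q/p = 1/3
Gambler's ruin: P(hit 15 before 0 | start at 1) = (1 - r^a)/(1 - r^N)
r^1 = 1/3; r^15 = 1/14348907
P = (1 - 1/3) / (1 - 1/14348907) = 2/3 / 14348906/14348907 = 4782969/7174453

Answer: 4782969/7174453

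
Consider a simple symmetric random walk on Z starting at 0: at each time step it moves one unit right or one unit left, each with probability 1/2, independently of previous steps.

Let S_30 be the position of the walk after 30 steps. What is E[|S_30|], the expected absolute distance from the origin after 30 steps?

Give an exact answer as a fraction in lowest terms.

S_30 takes values m ≡ 0 (mod 2) with |m| ≤ 30; P(S_30=m) = C(30,(30+m)/2)/2^30.
Total paths: 2^30 = 1073741824
Distribution: P(S=-30)=1/1073741824, P(S=-28)=30/1073741824, P(S=-26)=435/1073741824, P(S=-24)=4060/1073741824, P(S=-22)=27405/1073741824, P(S=-20)=142506/1073741824, P(S=-18)=593775/1073741824, P(S=-16)=2035800/1073741824, P(S=-14)=5852925/1073741824, P(S=-12)=14307150/1073741824, P(S=-10)=30045015/1073741824, P(S=-8)=54627300/1073741824, P(S=-6)=86493225/1073741824, P(S=-4)=119759850/1073741824, P(S=-2)=145422675/1073741824, P(S=0)=155117520/1073741824, P(S=2)=145422675/1073741824, P(S=4)=119759850/1073741824, P(S=6)=86493225/1073741824, P(S=8)=54627300/1073741824, P(S=10)=30045015/1073741824, P(S=12)=14307150/1073741824, P(S=14)=5852925/1073741824, P(S=16)=2035800/1073741824, P(S=18)=593775/1073741824, P(S=20)=142506/1073741824, P(S=22)=27405/1073741824, P(S=24)=4060/1073741824, P(S=26)=435/1073741824, P(S=28)=30/1073741824, P(S=30)=1/1073741824
E[|S_30|] = Σ_m |m|·P(S_30=m) = 4653525600/1073741824 = 145422675/33554432

Answer: 145422675/33554432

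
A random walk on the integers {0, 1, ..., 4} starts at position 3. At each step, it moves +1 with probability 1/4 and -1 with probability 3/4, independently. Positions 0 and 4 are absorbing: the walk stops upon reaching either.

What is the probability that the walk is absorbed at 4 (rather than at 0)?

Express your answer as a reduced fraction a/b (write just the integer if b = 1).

Biased walk: p = 1/4, q = 3/4, r = q/p = 3
Gambler's ruin: P(hit 4 before 0 | start at 3) = (1 - r^a)/(1 - r^N)
r^3 = 27; r^4 = 81
P = (1 - 27) / (1 - 81) = -26 / -80 = 13/40

Answer: 13/40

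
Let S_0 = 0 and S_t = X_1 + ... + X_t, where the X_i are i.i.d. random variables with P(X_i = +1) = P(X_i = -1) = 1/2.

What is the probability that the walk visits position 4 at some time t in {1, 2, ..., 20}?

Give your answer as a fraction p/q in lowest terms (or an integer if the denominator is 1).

Answer: 200965/524288

Derivation:
Count via complement. Let g(t,s) = #length-t paths at position s with S_1..S_t all ≠ 4.
g(t,s) = g(t-1,s-1) + g(t-1,s+1) for s ≠ 4; g(t,4) = 0.
t=0: g(0,0)=1
t=1: g(1,-1)=1 g(1,1)=1
t=2: g(2,-2)=1 g(2,0)=2 g(2,2)=1
t=3: g(3,-3)=1 g(3,-1)=3 g(3,1)=3 g(3,3)=1
t=4: g(4,-4)=1 g(4,-2)=4 g(4,0)=6 g(4,2)=4
t=5: g(5,-5)=1 g(5,-3)=5 g(5,-1)=10 g(5,1)=10 g(5,3)=4
t=6: g(6,-6)=1 g(6,-4)=6 g(6,-2)=15 g(6,0)=20 g(6,2)=14
t=7: g(7,-7)=1 g(7,-5)=7 g(7,-3)=21 g(7,-1)=35 g(7,1)=34 g(7,3)=14
t=8: g(8,-8)=1 g(8,-6)=8 g(8,-4)=28 g(8,-2)=56 g(8,0)=69 g(8,2)=48
t=9: g(9,-9)=1 g(9,-7)=9 g(9,-5)=36 g(9,-3)=84 g(9,-1)=125 g(9,1)=117 g(9,3)=48
t=10: g(10,-10)=1 g(10,-8)=10 g(10,-6)=45 g(10,-4)=120 g(10,-2)=209 g(10,0)=242 g(10,2)=165
t=11: g(11,-11)=1 g(11,-9)=11 g(11,-7)=55 g(11,-5)=165 g(11,-3)=329 g(11,-1)=451 g(11,1)=407 g(11,3)=165
t=12: g(12,-12)=1 g(12,-10)=12 g(12,-8)=66 g(12,-6)=220 g(12,-4)=494 g(12,-2)=780 g(12,0)=858 g(12,2)=572
t=13: g(13,-13)=1 g(13,-11)=13 g(13,-9)=78 g(13,-7)=286 g(13,-5)=714 g(13,-3)=1274 g(13,-1)=1638 g(13,1)=1430 g(13,3)=572
t=14: g(14,-14)=1 g(14,-12)=14 g(14,-10)=91 g(14,-8)=364 g(14,-6)=1000 g(14,-4)=1988 g(14,-2)=2912 g(14,0)=3068 g(14,2)=2002
t=15: g(15,-15)=1 g(15,-13)=15 g(15,-11)=105 g(15,-9)=455 g(15,-7)=1364 g(15,-5)=2988 g(15,-3)=4900 g(15,-1)=5980 g(15,1)=5070 g(15,3)=2002
t=16: g(16,-16)=1 g(16,-14)=16 g(16,-12)=120 g(16,-10)=560 g(16,-8)=1819 g(16,-6)=4352 g(16,-4)=7888 g(16,-2)=10880 g(16,0)=11050 g(16,2)=7072
t=17: g(17,-17)=1 g(17,-15)=17 g(17,-13)=136 g(17,-11)=680 g(17,-9)=2379 g(17,-7)=6171 g(17,-5)=12240 g(17,-3)=18768 g(17,-1)=21930 g(17,1)=18122 g(17,3)=7072
t=18: g(18,-18)=1 g(18,-16)=18 g(18,-14)=153 g(18,-12)=816 g(18,-10)=3059 g(18,-8)=8550 g(18,-6)=18411 g(18,-4)=31008 g(18,-2)=40698 g(18,0)=40052 g(18,2)=25194
t=19: g(19,-19)=1 g(19,-17)=19 g(19,-15)=171 g(19,-13)=969 g(19,-11)=3875 g(19,-9)=11609 g(19,-7)=26961 g(19,-5)=49419 g(19,-3)=71706 g(19,-1)=80750 g(19,1)=65246 g(19,3)=25194
t=20: g(20,-20)=1 g(20,-18)=20 g(20,-16)=190 g(20,-14)=1140 g(20,-12)=4844 g(20,-10)=15484 g(20,-8)=38570 g(20,-6)=76380 g(20,-4)=121125 g(20,-2)=152456 g(20,0)=145996 g(20,2)=90440
Paths never hitting 4: Σ_s g(20,s) = 646646
Paths hitting 4: 2^20 - 646646 = 401930
P = 401930/1048576 = 200965/524288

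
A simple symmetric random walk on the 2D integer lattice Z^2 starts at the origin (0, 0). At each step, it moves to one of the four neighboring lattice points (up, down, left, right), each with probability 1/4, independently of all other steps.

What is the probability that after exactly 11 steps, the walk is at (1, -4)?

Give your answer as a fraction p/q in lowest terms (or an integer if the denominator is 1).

Let h be the number of horizontal steps (so 11-h are vertical). To end at (1,-4) need (h+1)/2 right-steps and ((11-h)-4)/2 up-steps.
Sum over h with 1 ≤ h ≤ 7, h ≡ 1 (mod 2), 11-h ≡ 0 (mod 2):
h=1: C(11,1)·C(1,1)·C(10,3) = 11·1·120 = 1320
h=3: C(11,3)·C(3,2)·C(8,2) = 165·3·28 = 13860
h=5: C(11,5)·C(5,3)·C(6,1) = 462·10·6 = 27720
h=7: C(11,7)·C(7,4)·C(4,0) = 330·35·1 = 11550
Total favorable: 54450
Total paths: 4^11 = 4194304
P = 54450/4194304 = 27225/2097152

Answer: 27225/2097152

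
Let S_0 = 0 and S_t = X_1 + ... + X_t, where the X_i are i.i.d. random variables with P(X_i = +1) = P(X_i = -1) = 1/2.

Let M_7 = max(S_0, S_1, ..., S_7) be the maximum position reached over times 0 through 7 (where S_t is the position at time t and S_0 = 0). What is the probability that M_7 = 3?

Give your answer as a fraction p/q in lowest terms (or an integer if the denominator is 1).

Answer: 21/128

Derivation:
Let M_7 = max(S_0,...,S_7). Use the reflection principle: for j ≥ 1, #{paths with M_7 ≥ j} = #{S_7 ≥ j} + #{S_7 ≥ j+1}.
By reflection, #{M_7 ≥ 3} = #{S_7 ≥ 3} + #{S_7 ≥ 4} = 29 + 8 = 37.
#{M_7 ≥ 4} = #{S_7 ≥ 4} + #{S_7 ≥ 5} = 8 + 8 = 16.
#{M_7 = 3} = 37 - 16 = 21.
P(M_7 = 3) = 21/128 = 21/128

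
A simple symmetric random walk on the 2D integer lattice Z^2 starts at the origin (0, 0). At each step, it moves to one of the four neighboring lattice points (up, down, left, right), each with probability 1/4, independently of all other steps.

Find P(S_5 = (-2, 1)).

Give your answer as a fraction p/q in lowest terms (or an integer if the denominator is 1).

Let h be the number of horizontal steps (so 5-h are vertical). To end at (-2,1) need (h-2)/2 right-steps and ((5-h)+1)/2 up-steps.
Sum over h with 2 ≤ h ≤ 4, h ≡ 0 (mod 2), 5-h ≡ 1 (mod 2):
h=2: C(5,2)·C(2,0)·C(3,2) = 10·1·3 = 30
h=4: C(5,4)·C(4,1)·C(1,1) = 5·4·1 = 20
Total favorable: 50
Total paths: 4^5 = 1024
P = 50/1024 = 25/512

Answer: 25/512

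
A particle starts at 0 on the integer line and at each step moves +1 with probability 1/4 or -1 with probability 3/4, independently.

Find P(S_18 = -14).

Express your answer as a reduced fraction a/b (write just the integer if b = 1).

To reach position -14 after 18 steps: need 2 steps of +1 and 16 steps of -1.
Number of such sequences: C(18,2) = 153
Each has probability (1/4)^2 · (3/4)^16 = 43046721/68719476736
P = 153 · 43046721/68719476736 = 6586148313/68719476736

Answer: 6586148313/68719476736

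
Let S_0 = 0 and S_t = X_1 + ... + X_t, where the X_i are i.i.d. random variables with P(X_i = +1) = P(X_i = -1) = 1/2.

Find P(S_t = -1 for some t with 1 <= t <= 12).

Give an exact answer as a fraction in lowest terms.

Answer: 793/1024

Derivation:
Count via complement. Let g(t,s) = #length-t paths at position s with S_1..S_t all ≠ -1.
g(t,s) = g(t-1,s-1) + g(t-1,s+1) for s ≠ -1; g(t,-1) = 0.
t=0: g(0,0)=1
t=1: g(1,1)=1
t=2: g(2,0)=1 g(2,2)=1
t=3: g(3,1)=2 g(3,3)=1
t=4: g(4,0)=2 g(4,2)=3 g(4,4)=1
t=5: g(5,1)=5 g(5,3)=4 g(5,5)=1
t=6: g(6,0)=5 g(6,2)=9 g(6,4)=5 g(6,6)=1
t=7: g(7,1)=14 g(7,3)=14 g(7,5)=6 g(7,7)=1
t=8: g(8,0)=14 g(8,2)=28 g(8,4)=20 g(8,6)=7 g(8,8)=1
t=9: g(9,1)=42 g(9,3)=48 g(9,5)=27 g(9,7)=8 g(9,9)=1
t=10: g(10,0)=42 g(10,2)=90 g(10,4)=75 g(10,6)=35 g(10,8)=9 g(10,10)=1
t=11: g(11,1)=132 g(11,3)=165 g(11,5)=110 g(11,7)=44 g(11,9)=10 g(11,11)=1
t=12: g(12,0)=132 g(12,2)=297 g(12,4)=275 g(12,6)=154 g(12,8)=54 g(12,10)=11 g(12,12)=1
Paths never hitting -1: Σ_s g(12,s) = 924
Paths hitting -1: 2^12 - 924 = 3172
P = 3172/4096 = 793/1024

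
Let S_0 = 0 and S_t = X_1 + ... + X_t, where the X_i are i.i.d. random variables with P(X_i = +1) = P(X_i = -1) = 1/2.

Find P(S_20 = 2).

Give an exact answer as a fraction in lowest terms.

To reach position 2 after 20 steps: need 11 steps of +1 and 9 of -1.
Favorable paths: C(20,11) = 167960
Total paths: 2^20 = 1048576
P = 167960/1048576 = 20995/131072

Answer: 20995/131072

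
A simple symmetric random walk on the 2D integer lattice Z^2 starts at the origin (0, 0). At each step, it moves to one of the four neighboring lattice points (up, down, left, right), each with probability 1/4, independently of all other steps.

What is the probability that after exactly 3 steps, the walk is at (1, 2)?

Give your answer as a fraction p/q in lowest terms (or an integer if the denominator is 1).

Answer: 3/64

Derivation:
Let h be the number of horizontal steps (so 3-h are vertical). To end at (1,2) need (h+1)/2 right-steps and ((3-h)+2)/2 up-steps.
Sum over h with 1 ≤ h ≤ 1, h ≡ 1 (mod 2), 3-h ≡ 0 (mod 2):
h=1: C(3,1)·C(1,1)·C(2,2) = 3·1·1 = 3
Total favorable: 3
Total paths: 4^3 = 64
P = 3/64 = 3/64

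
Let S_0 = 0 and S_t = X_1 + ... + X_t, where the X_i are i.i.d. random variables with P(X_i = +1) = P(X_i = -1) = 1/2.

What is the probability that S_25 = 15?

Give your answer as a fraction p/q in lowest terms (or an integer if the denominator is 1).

To reach position 15 after 25 steps: need 20 steps of +1 and 5 of -1.
Favorable paths: C(25,20) = 53130
Total paths: 2^25 = 33554432
P = 53130/33554432 = 26565/16777216

Answer: 26565/16777216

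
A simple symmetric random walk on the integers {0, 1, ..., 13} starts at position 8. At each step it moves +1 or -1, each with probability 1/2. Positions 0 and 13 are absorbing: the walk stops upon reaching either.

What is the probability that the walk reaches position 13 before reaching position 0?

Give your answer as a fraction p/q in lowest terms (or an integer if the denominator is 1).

Answer: 8/13

Derivation:
Symmetric walk (p = 1/2): the harmonic-function argument gives P(hit 13 before 0 | start at 8) = a/N.
P = 8/13 = 8/13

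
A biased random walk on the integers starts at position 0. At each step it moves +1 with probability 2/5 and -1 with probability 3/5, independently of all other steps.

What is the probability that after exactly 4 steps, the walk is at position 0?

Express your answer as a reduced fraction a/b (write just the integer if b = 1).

To reach position 0 after 4 steps: need 2 steps of +1 and 2 steps of -1.
Number of such sequences: C(4,2) = 6
Each has probability (2/5)^2 · (3/5)^2 = 36/625
P = 6 · 36/625 = 216/625

Answer: 216/625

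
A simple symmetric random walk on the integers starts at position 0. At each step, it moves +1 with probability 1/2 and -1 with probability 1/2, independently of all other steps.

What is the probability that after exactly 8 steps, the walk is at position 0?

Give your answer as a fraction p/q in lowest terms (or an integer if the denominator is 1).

To return to 0 after 8 steps: need exactly 4 steps of +1 and 4 of -1.
Favorable paths: C(8,4) = 70
Total paths: 2^8 = 256
P = 70/256 = 35/128

Answer: 35/128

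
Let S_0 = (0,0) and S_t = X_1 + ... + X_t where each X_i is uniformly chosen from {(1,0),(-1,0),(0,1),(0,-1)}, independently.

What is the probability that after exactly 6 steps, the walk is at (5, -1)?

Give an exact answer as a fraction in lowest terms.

Let h be the number of horizontal steps (so 6-h are vertical). To end at (5,-1) need (h+5)/2 right-steps and ((6-h)-1)/2 up-steps.
Sum over h with 5 ≤ h ≤ 5, h ≡ 1 (mod 2), 6-h ≡ 1 (mod 2):
h=5: C(6,5)·C(5,5)·C(1,0) = 6·1·1 = 6
Total favorable: 6
Total paths: 4^6 = 4096
P = 6/4096 = 3/2048

Answer: 3/2048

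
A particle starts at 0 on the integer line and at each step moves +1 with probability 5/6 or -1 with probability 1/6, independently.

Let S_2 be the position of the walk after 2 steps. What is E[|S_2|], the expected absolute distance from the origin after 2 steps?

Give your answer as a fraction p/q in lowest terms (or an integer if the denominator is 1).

Answer: 13/9

Derivation:
S_2 takes values m ≡ 0 (mod 2) with |m| ≤ 2; P(S_2=m) = C(2,(2+m)/2) · (5/6)^((2+m)/2) · (1/6)^((2-m)/2).
Distribution: P(S=-2)=1/36, P(S=0)=5/18, P(S=2)=25/36
E[|S_2|] = Σ_m |m|·P(S_2=m) = 13/9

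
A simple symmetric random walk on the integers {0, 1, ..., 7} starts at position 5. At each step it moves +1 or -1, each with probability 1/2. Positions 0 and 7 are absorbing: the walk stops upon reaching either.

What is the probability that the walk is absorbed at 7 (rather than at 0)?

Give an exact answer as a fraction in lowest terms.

Symmetric walk (p = 1/2): the harmonic-function argument gives P(hit 7 before 0 | start at 5) = a/N.
P = 5/7 = 5/7

Answer: 5/7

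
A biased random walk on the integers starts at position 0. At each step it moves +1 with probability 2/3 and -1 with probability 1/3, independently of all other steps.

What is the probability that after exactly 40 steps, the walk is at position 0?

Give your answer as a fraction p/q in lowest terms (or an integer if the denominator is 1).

Answer: 16060284644884480/1350851717672992089

Derivation:
To be at 0 after 40 steps: need exactly 20 steps of +1 and 20 of -1.
Number of such sequences: C(40,20) = 137846528820
Each has probability (2/3)^20 · (1/3)^20 = 1048576/12157665459056928801
P = 137846528820 · 1048576/12157665459056928801 = 16060284644884480/1350851717672992089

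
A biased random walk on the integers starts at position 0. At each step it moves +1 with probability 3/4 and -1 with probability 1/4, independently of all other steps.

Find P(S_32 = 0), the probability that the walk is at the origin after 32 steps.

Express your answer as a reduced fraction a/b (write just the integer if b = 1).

Answer: 12937269923450595/9223372036854775808

Derivation:
To be at 0 after 32 steps: need exactly 16 steps of +1 and 16 of -1.
Number of such sequences: C(32,16) = 601080390
Each has probability (3/4)^16 · (1/4)^16 = 43046721/18446744073709551616
P = 601080390 · 43046721/18446744073709551616 = 12937269923450595/9223372036854775808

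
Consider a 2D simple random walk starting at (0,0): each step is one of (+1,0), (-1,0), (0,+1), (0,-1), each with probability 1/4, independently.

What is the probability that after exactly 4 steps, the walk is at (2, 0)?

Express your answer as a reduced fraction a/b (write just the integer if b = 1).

Let h be the number of horizontal steps (so 4-h are vertical). To end at (2,0) need (h+2)/2 right-steps and ((4-h)+0)/2 up-steps.
Sum over h with 2 ≤ h ≤ 4, h ≡ 0 (mod 2), 4-h ≡ 0 (mod 2):
h=2: C(4,2)·C(2,2)·C(2,1) = 6·1·2 = 12
h=4: C(4,4)·C(4,3)·C(0,0) = 1·4·1 = 4
Total favorable: 16
Total paths: 4^4 = 256
P = 16/256 = 1/16

Answer: 1/16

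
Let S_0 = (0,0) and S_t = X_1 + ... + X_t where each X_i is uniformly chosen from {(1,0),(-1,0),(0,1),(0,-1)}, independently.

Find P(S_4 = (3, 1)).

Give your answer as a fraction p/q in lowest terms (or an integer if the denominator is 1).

Let h be the number of horizontal steps (so 4-h are vertical). To end at (3,1) need (h+3)/2 right-steps and ((4-h)+1)/2 up-steps.
Sum over h with 3 ≤ h ≤ 3, h ≡ 1 (mod 2), 4-h ≡ 1 (mod 2):
h=3: C(4,3)·C(3,3)·C(1,1) = 4·1·1 = 4
Total favorable: 4
Total paths: 4^4 = 256
P = 4/256 = 1/64

Answer: 1/64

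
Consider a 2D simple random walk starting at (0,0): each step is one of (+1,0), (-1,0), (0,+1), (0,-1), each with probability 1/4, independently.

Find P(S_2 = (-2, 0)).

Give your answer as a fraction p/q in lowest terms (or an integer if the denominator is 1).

Let h be the number of horizontal steps (so 2-h are vertical). To end at (-2,0) need (h-2)/2 right-steps and ((2-h)+0)/2 up-steps.
Sum over h with 2 ≤ h ≤ 2, h ≡ 0 (mod 2), 2-h ≡ 0 (mod 2):
h=2: C(2,2)·C(2,0)·C(0,0) = 1·1·1 = 1
Total favorable: 1
Total paths: 4^2 = 16
P = 1/16 = 1/16

Answer: 1/16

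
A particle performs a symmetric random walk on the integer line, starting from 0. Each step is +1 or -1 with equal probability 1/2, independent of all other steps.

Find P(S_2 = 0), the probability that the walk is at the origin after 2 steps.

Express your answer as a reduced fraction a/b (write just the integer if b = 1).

Answer: 1/2

Derivation:
To return to 0 after 2 steps: need exactly 1 step of +1 and 1 of -1.
Favorable paths: C(2,1) = 2
Total paths: 2^2 = 4
P = 2/4 = 1/2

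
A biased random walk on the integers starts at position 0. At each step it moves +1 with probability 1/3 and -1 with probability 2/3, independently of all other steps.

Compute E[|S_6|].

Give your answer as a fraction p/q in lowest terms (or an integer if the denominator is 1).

S_6 takes values m ≡ 0 (mod 2) with |m| ≤ 6; P(S_6=m) = C(6,(6+m)/2) · (1/3)^((6+m)/2) · (2/3)^((6-m)/2).
Distribution: P(S=-6)=64/729, P(S=-4)=64/243, P(S=-2)=80/243, P(S=0)=160/729, P(S=2)=20/243, P(S=4)=4/243, P(S=6)=1/729
E[|S_6|] = Σ_m |m|·P(S_6=m) = 602/243

Answer: 602/243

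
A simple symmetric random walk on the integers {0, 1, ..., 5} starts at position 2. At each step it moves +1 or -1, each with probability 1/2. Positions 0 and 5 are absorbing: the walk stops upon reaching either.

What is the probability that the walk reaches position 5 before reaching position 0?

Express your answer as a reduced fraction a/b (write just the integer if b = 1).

Answer: 2/5

Derivation:
Symmetric walk (p = 1/2): the harmonic-function argument gives P(hit 5 before 0 | start at 2) = a/N.
P = 2/5 = 2/5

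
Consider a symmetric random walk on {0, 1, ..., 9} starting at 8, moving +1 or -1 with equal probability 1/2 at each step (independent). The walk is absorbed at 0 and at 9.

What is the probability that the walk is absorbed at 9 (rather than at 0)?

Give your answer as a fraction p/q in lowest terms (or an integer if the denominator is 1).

Symmetric walk (p = 1/2): the harmonic-function argument gives P(hit 9 before 0 | start at 8) = a/N.
P = 8/9 = 8/9

Answer: 8/9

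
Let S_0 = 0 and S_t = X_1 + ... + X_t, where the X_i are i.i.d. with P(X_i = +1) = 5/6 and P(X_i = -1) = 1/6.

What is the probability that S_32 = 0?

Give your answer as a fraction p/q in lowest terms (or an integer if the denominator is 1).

Answer: 5095421600341796875/442147839441466715799552

Derivation:
To be at 0 after 32 steps: need exactly 16 steps of +1 and 16 of -1.
Number of such sequences: C(32,16) = 601080390
Each has probability (5/6)^16 · (1/6)^16 = 152587890625/7958661109946400884391936
P = 601080390 · 152587890625/7958661109946400884391936 = 5095421600341796875/442147839441466715799552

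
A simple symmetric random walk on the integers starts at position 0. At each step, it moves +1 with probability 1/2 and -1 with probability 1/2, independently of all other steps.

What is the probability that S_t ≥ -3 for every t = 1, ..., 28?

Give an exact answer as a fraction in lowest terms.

Answer: 145422675/268435456

Derivation:
Let f(t,s) = #length-t paths at position s with S_1..S_t all ≥ -3.
f(t,s) = f(t-1,s-1) + f(t-1,s+1) for s ≥ -3; f(t,s) = 0 for s < -3.
t=0: f(0,0)=1
t=1: f(1,-1)=1 f(1,1)=1
t=2: f(2,-2)=1 f(2,0)=2 f(2,2)=1
t=3: f(3,-3)=1 f(3,-1)=3 f(3,1)=3 f(3,3)=1
t=4: f(4,-2)=4 f(4,0)=6 f(4,2)=4 f(4,4)=1
t=5: f(5,-3)=4 f(5,-1)=10 f(5,1)=10 f(5,3)=5 f(5,5)=1
t=6: f(6,-2)=14 f(6,0)=20 f(6,2)=15 f(6,4)=6 f(6,6)=1
t=7: f(7,-3)=14 f(7,-1)=34 f(7,1)=35 f(7,3)=21 f(7,5)=7 f(7,7)=1
t=8: f(8,-2)=48 f(8,0)=69 f(8,2)=56 f(8,4)=28 f(8,6)=8 f(8,8)=1
t=9: f(9,-3)=48 f(9,-1)=117 f(9,1)=125 f(9,3)=84 f(9,5)=36 f(9,7)=9 f(9,9)=1
t=10: f(10,-2)=165 f(10,0)=242 f(10,2)=209 f(10,4)=120 f(10,6)=45 f(10,8)=10 f(10,10)=1
t=11: f(11,-3)=165 f(11,-1)=407 f(11,1)=451 f(11,3)=329 f(11,5)=165 f(11,7)=55 f(11,9)=11 f(11,11)=1
t=12: f(12,-2)=572 f(12,0)=858 f(12,2)=780 f(12,4)=494 f(12,6)=220 f(12,8)=66 f(12,10)=12 f(12,12)=1
t=13: f(13,-3)=572 f(13,-1)=1430 f(13,1)=1638 f(13,3)=1274 f(13,5)=714 f(13,7)=286 f(13,9)=78 f(13,11)=13 f(13,13)=1
t=14: f(14,-2)=2002 f(14,0)=3068 f(14,2)=2912 f(14,4)=1988 f(14,6)=1000 f(14,8)=364 f(14,10)=91 f(14,12)=14 f(14,14)=1
t=15: f(15,-3)=2002 f(15,-1)=5070 f(15,1)=5980 f(15,3)=4900 f(15,5)=2988 f(15,7)=1364 f(15,9)=455 f(15,11)=105 f(15,13)=15 f(15,15)=1
t=16: f(16,-2)=7072 f(16,0)=11050 f(16,2)=10880 f(16,4)=7888 f(16,6)=4352 f(16,8)=1819 f(16,10)=560 f(16,12)=120 f(16,14)=16 f(16,16)=1
t=17: f(17,-3)=7072 f(17,-1)=18122 f(17,1)=21930 f(17,3)=18768 f(17,5)=12240 f(17,7)=6171 f(17,9)=2379 f(17,11)=680 f(17,13)=136 f(17,15)=17 f(17,17)=1
t=18: f(18,-2)=25194 f(18,0)=40052 f(18,2)=40698 f(18,4)=31008 f(18,6)=18411 f(18,8)=8550 f(18,10)=3059 f(18,12)=816 f(18,14)=153 f(18,16)=18 f(18,18)=1
t=19: f(19,-3)=25194 f(19,-1)=65246 f(19,1)=80750 f(19,3)=71706 f(19,5)=49419 f(19,7)=26961 f(19,9)=11609 f(19,11)=3875 f(19,13)=969 f(19,15)=171 f(19,17)=19 f(19,19)=1
t=20: f(20,-2)=90440 f(20,0)=145996 f(20,2)=152456 f(20,4)=121125 f(20,6)=76380 f(20,8)=38570 f(20,10)=15484 f(20,12)=4844 f(20,14)=1140 f(20,16)=190 f(20,18)=20 f(20,20)=1
t=21: f(21,-3)=90440 f(21,-1)=236436 f(21,1)=298452 f(21,3)=273581 f(21,5)=197505 f(21,7)=114950 f(21,9)=54054 f(21,11)=20328 f(21,13)=5984 f(21,15)=1330 f(21,17)=210 f(21,19)=21 f(21,21)=1
t=22: f(22,-2)=326876 f(22,0)=534888 f(22,2)=572033 f(22,4)=471086 f(22,6)=312455 f(22,8)=169004 f(22,10)=74382 f(22,12)=26312 f(22,14)=7314 f(22,16)=1540 f(22,18)=231 f(22,20)=22 f(22,22)=1
t=23: f(23,-3)=326876 f(23,-1)=861764 f(23,1)=1106921 f(23,3)=1043119 f(23,5)=783541 f(23,7)=481459 f(23,9)=243386 f(23,11)=100694 f(23,13)=33626 f(23,15)=8854 f(23,17)=1771 f(23,19)=253 f(23,21)=23 f(23,23)=1
t=24: f(24,-2)=1188640 f(24,0)=1968685 f(24,2)=2150040 f(24,4)=1826660 f(24,6)=1265000 f(24,8)=724845 f(24,10)=344080 f(24,12)=134320 f(24,14)=42480 f(24,16)=10625 f(24,18)=2024 f(24,20)=276 f(24,22)=24 f(24,24)=1
t=25: f(25,-3)=1188640 f(25,-1)=3157325 f(25,1)=4118725 f(25,3)=3976700 f(25,5)=3091660 f(25,7)=1989845 f(25,9)=1068925 f(25,11)=478400 f(25,13)=176800 f(25,15)=53105 f(25,17)=12649 f(25,19)=2300 f(25,21)=300 f(25,23)=25 f(25,25)=1
t=26: f(26,-2)=4345965 f(26,0)=7276050 f(26,2)=8095425 f(26,4)=7068360 f(26,6)=5081505 f(26,8)=3058770 f(26,10)=1547325 f(26,12)=655200 f(26,14)=229905 f(26,16)=65754 f(26,18)=14949 f(26,20)=2600 f(26,22)=325 f(26,24)=26 f(26,26)=1
t=27: f(27,-3)=4345965 f(27,-1)=11622015 f(27,1)=15371475 f(27,3)=15163785 f(27,5)=12149865 f(27,7)=8140275 f(27,9)=4606095 f(27,11)=2202525 f(27,13)=885105 f(27,15)=295659 f(27,17)=80703 f(27,19)=17549 f(27,21)=2925 f(27,23)=351 f(27,25)=27 f(27,27)=1
t=28: f(28,-2)=15967980 f(28,0)=26993490 f(28,2)=30535260 f(28,4)=27313650 f(28,6)=20290140 f(28,8)=12746370 f(28,10)=6808620 f(28,12)=3087630 f(28,14)=1180764 f(28,16)=376362 f(28,18)=98252 f(28,20)=20474 f(28,22)=3276 f(28,24)=378 f(28,26)=28 f(28,28)=1
Σ_s f(28,s) = 145422675
P = 145422675/268435456 = 145422675/268435456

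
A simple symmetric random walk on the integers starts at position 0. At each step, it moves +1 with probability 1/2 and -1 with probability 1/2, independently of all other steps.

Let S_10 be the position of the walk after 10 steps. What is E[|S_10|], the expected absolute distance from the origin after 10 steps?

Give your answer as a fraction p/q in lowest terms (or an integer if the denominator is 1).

S_10 takes values m ≡ 0 (mod 2) with |m| ≤ 10; P(S_10=m) = C(10,(10+m)/2)/2^10.
Total paths: 2^10 = 1024
Distribution: P(S=-10)=1/1024, P(S=-8)=10/1024, P(S=-6)=45/1024, P(S=-4)=120/1024, P(S=-2)=210/1024, P(S=0)=252/1024, P(S=2)=210/1024, P(S=4)=120/1024, P(S=6)=45/1024, P(S=8)=10/1024, P(S=10)=1/1024
E[|S_10|] = Σ_m |m|·P(S_10=m) = 2520/1024 = 315/128

Answer: 315/128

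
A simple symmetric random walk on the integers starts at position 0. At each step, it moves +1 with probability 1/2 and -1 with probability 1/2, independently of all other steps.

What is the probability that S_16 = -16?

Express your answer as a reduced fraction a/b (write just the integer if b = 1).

To reach position -16 after 16 steps: need 0 steps of +1 and 16 of -1.
Favorable paths: C(16,0) = 1
Total paths: 2^16 = 65536
P = 1/65536 = 1/65536

Answer: 1/65536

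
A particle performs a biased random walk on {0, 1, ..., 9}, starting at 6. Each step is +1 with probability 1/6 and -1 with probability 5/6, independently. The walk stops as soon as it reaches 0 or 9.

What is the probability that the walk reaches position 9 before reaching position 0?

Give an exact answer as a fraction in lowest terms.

Biased walk: p = 1/6, q = 5/6, r = q/p = 5
Gambler's ruin: P(hit 9 before 0 | start at 6) = (1 - r^a)/(1 - r^N)
r^6 = 15625; r^9 = 1953125
P = (1 - 15625) / (1 - 1953125) = -15624 / -1953124 = 126/15751

Answer: 126/15751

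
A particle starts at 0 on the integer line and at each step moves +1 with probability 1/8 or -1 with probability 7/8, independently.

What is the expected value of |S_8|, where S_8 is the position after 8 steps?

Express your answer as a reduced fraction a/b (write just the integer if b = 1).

Answer: 6296987/1048576

Derivation:
S_8 takes values m ≡ 0 (mod 2) with |m| ≤ 8; P(S_8=m) = C(8,(8+m)/2) · (1/8)^((8+m)/2) · (7/8)^((8-m)/2).
Distribution: P(S=-8)=5764801/16777216, P(S=-6)=823543/2097152, P(S=-4)=823543/4194304, P(S=-2)=117649/2097152, P(S=0)=84035/8388608, P(S=2)=2401/2097152, P(S=4)=343/4194304, P(S=6)=7/2097152, P(S=8)=1/16777216
E[|S_8|] = Σ_m |m|·P(S_8=m) = 6296987/1048576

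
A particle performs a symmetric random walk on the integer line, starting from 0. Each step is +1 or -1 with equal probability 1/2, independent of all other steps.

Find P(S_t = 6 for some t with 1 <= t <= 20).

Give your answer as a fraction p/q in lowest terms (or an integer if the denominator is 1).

Answer: 24805/131072

Derivation:
Count via complement. Let g(t,s) = #length-t paths at position s with S_1..S_t all ≠ 6.
g(t,s) = g(t-1,s-1) + g(t-1,s+1) for s ≠ 6; g(t,6) = 0.
t=0: g(0,0)=1
t=1: g(1,-1)=1 g(1,1)=1
t=2: g(2,-2)=1 g(2,0)=2 g(2,2)=1
t=3: g(3,-3)=1 g(3,-1)=3 g(3,1)=3 g(3,3)=1
t=4: g(4,-4)=1 g(4,-2)=4 g(4,0)=6 g(4,2)=4 g(4,4)=1
t=5: g(5,-5)=1 g(5,-3)=5 g(5,-1)=10 g(5,1)=10 g(5,3)=5 g(5,5)=1
t=6: g(6,-6)=1 g(6,-4)=6 g(6,-2)=15 g(6,0)=20 g(6,2)=15 g(6,4)=6
t=7: g(7,-7)=1 g(7,-5)=7 g(7,-3)=21 g(7,-1)=35 g(7,1)=35 g(7,3)=21 g(7,5)=6
t=8: g(8,-8)=1 g(8,-6)=8 g(8,-4)=28 g(8,-2)=56 g(8,0)=70 g(8,2)=56 g(8,4)=27
t=9: g(9,-9)=1 g(9,-7)=9 g(9,-5)=36 g(9,-3)=84 g(9,-1)=126 g(9,1)=126 g(9,3)=83 g(9,5)=27
t=10: g(10,-10)=1 g(10,-8)=10 g(10,-6)=45 g(10,-4)=120 g(10,-2)=210 g(10,0)=252 g(10,2)=209 g(10,4)=110
t=11: g(11,-11)=1 g(11,-9)=11 g(11,-7)=55 g(11,-5)=165 g(11,-3)=330 g(11,-1)=462 g(11,1)=461 g(11,3)=319 g(11,5)=110
t=12: g(12,-12)=1 g(12,-10)=12 g(12,-8)=66 g(12,-6)=220 g(12,-4)=495 g(12,-2)=792 g(12,0)=923 g(12,2)=780 g(12,4)=429
t=13: g(13,-13)=1 g(13,-11)=13 g(13,-9)=78 g(13,-7)=286 g(13,-5)=715 g(13,-3)=1287 g(13,-1)=1715 g(13,1)=1703 g(13,3)=1209 g(13,5)=429
t=14: g(14,-14)=1 g(14,-12)=14 g(14,-10)=91 g(14,-8)=364 g(14,-6)=1001 g(14,-4)=2002 g(14,-2)=3002 g(14,0)=3418 g(14,2)=2912 g(14,4)=1638
t=15: g(15,-15)=1 g(15,-13)=15 g(15,-11)=105 g(15,-9)=455 g(15,-7)=1365 g(15,-5)=3003 g(15,-3)=5004 g(15,-1)=6420 g(15,1)=6330 g(15,3)=4550 g(15,5)=1638
t=16: g(16,-16)=1 g(16,-14)=16 g(16,-12)=120 g(16,-10)=560 g(16,-8)=1820 g(16,-6)=4368 g(16,-4)=8007 g(16,-2)=11424 g(16,0)=12750 g(16,2)=10880 g(16,4)=6188
t=17: g(17,-17)=1 g(17,-15)=17 g(17,-13)=136 g(17,-11)=680 g(17,-9)=2380 g(17,-7)=6188 g(17,-5)=12375 g(17,-3)=19431 g(17,-1)=24174 g(17,1)=23630 g(17,3)=17068 g(17,5)=6188
t=18: g(18,-18)=1 g(18,-16)=18 g(18,-14)=153 g(18,-12)=816 g(18,-10)=3060 g(18,-8)=8568 g(18,-6)=18563 g(18,-4)=31806 g(18,-2)=43605 g(18,0)=47804 g(18,2)=40698 g(18,4)=23256
t=19: g(19,-19)=1 g(19,-17)=19 g(19,-15)=171 g(19,-13)=969 g(19,-11)=3876 g(19,-9)=11628 g(19,-7)=27131 g(19,-5)=50369 g(19,-3)=75411 g(19,-1)=91409 g(19,1)=88502 g(19,3)=63954 g(19,5)=23256
t=20: g(20,-20)=1 g(20,-18)=20 g(20,-16)=190 g(20,-14)=1140 g(20,-12)=4845 g(20,-10)=15504 g(20,-8)=38759 g(20,-6)=77500 g(20,-4)=125780 g(20,-2)=166820 g(20,0)=179911 g(20,2)=152456 g(20,4)=87210
Paths never hitting 6: Σ_s g(20,s) = 850136
Paths hitting 6: 2^20 - 850136 = 198440
P = 198440/1048576 = 24805/131072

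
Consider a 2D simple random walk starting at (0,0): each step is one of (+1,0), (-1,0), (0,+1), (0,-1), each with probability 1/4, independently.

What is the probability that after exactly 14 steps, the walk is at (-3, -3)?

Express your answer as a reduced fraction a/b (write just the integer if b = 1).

Answer: 429429/33554432

Derivation:
Let h be the number of horizontal steps (so 14-h are vertical). To end at (-3,-3) need (h-3)/2 right-steps and ((14-h)-3)/2 up-steps.
Sum over h with 3 ≤ h ≤ 11, h ≡ 1 (mod 2), 14-h ≡ 1 (mod 2):
h=3: C(14,3)·C(3,0)·C(11,4) = 364·1·330 = 120120
h=5: C(14,5)·C(5,1)·C(9,3) = 2002·5·84 = 840840
h=7: C(14,7)·C(7,2)·C(7,2) = 3432·21·21 = 1513512
h=9: C(14,9)·C(9,3)·C(5,1) = 2002·84·5 = 840840
h=11: C(14,11)·C(11,4)·C(3,0) = 364·330·1 = 120120
Total favorable: 3435432
Total paths: 4^14 = 268435456
P = 3435432/268435456 = 429429/33554432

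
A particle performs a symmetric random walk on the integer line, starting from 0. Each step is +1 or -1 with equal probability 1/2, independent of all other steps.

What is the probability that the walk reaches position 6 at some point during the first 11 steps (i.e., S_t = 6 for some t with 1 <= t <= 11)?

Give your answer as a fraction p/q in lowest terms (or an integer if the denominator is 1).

Answer: 67/1024

Derivation:
Count via complement. Let g(t,s) = #length-t paths at position s with S_1..S_t all ≠ 6.
g(t,s) = g(t-1,s-1) + g(t-1,s+1) for s ≠ 6; g(t,6) = 0.
t=0: g(0,0)=1
t=1: g(1,-1)=1 g(1,1)=1
t=2: g(2,-2)=1 g(2,0)=2 g(2,2)=1
t=3: g(3,-3)=1 g(3,-1)=3 g(3,1)=3 g(3,3)=1
t=4: g(4,-4)=1 g(4,-2)=4 g(4,0)=6 g(4,2)=4 g(4,4)=1
t=5: g(5,-5)=1 g(5,-3)=5 g(5,-1)=10 g(5,1)=10 g(5,3)=5 g(5,5)=1
t=6: g(6,-6)=1 g(6,-4)=6 g(6,-2)=15 g(6,0)=20 g(6,2)=15 g(6,4)=6
t=7: g(7,-7)=1 g(7,-5)=7 g(7,-3)=21 g(7,-1)=35 g(7,1)=35 g(7,3)=21 g(7,5)=6
t=8: g(8,-8)=1 g(8,-6)=8 g(8,-4)=28 g(8,-2)=56 g(8,0)=70 g(8,2)=56 g(8,4)=27
t=9: g(9,-9)=1 g(9,-7)=9 g(9,-5)=36 g(9,-3)=84 g(9,-1)=126 g(9,1)=126 g(9,3)=83 g(9,5)=27
t=10: g(10,-10)=1 g(10,-8)=10 g(10,-6)=45 g(10,-4)=120 g(10,-2)=210 g(10,0)=252 g(10,2)=209 g(10,4)=110
t=11: g(11,-11)=1 g(11,-9)=11 g(11,-7)=55 g(11,-5)=165 g(11,-3)=330 g(11,-1)=462 g(11,1)=461 g(11,3)=319 g(11,5)=110
Paths never hitting 6: Σ_s g(11,s) = 1914
Paths hitting 6: 2^11 - 1914 = 134
P = 134/2048 = 67/1024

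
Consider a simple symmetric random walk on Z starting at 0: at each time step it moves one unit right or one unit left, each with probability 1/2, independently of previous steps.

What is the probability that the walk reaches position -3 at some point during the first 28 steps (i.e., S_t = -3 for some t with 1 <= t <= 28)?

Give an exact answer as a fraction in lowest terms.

Answer: 19179317/33554432

Derivation:
Count via complement. Let g(t,s) = #length-t paths at position s with S_1..S_t all ≠ -3.
g(t,s) = g(t-1,s-1) + g(t-1,s+1) for s ≠ -3; g(t,-3) = 0.
t=0: g(0,0)=1
t=1: g(1,-1)=1 g(1,1)=1
t=2: g(2,-2)=1 g(2,0)=2 g(2,2)=1
t=3: g(3,-1)=3 g(3,1)=3 g(3,3)=1
t=4: g(4,-2)=3 g(4,0)=6 g(4,2)=4 g(4,4)=1
t=5: g(5,-1)=9 g(5,1)=10 g(5,3)=5 g(5,5)=1
t=6: g(6,-2)=9 g(6,0)=19 g(6,2)=15 g(6,4)=6 g(6,6)=1
t=7: g(7,-1)=28 g(7,1)=34 g(7,3)=21 g(7,5)=7 g(7,7)=1
t=8: g(8,-2)=28 g(8,0)=62 g(8,2)=55 g(8,4)=28 g(8,6)=8 g(8,8)=1
t=9: g(9,-1)=90 g(9,1)=117 g(9,3)=83 g(9,5)=36 g(9,7)=9 g(9,9)=1
t=10: g(10,-2)=90 g(10,0)=207 g(10,2)=200 g(10,4)=119 g(10,6)=45 g(10,8)=10 g(10,10)=1
t=11: g(11,-1)=297 g(11,1)=407 g(11,3)=319 g(11,5)=164 g(11,7)=55 g(11,9)=11 g(11,11)=1
t=12: g(12,-2)=297 g(12,0)=704 g(12,2)=726 g(12,4)=483 g(12,6)=219 g(12,8)=66 g(12,10)=12 g(12,12)=1
t=13: g(13,-1)=1001 g(13,1)=1430 g(13,3)=1209 g(13,5)=702 g(13,7)=285 g(13,9)=78 g(13,11)=13 g(13,13)=1
t=14: g(14,-2)=1001 g(14,0)=2431 g(14,2)=2639 g(14,4)=1911 g(14,6)=987 g(14,8)=363 g(14,10)=91 g(14,12)=14 g(14,14)=1
t=15: g(15,-1)=3432 g(15,1)=5070 g(15,3)=4550 g(15,5)=2898 g(15,7)=1350 g(15,9)=454 g(15,11)=105 g(15,13)=15 g(15,15)=1
t=16: g(16,-2)=3432 g(16,0)=8502 g(16,2)=9620 g(16,4)=7448 g(16,6)=4248 g(16,8)=1804 g(16,10)=559 g(16,12)=120 g(16,14)=16 g(16,16)=1
t=17: g(17,-1)=11934 g(17,1)=18122 g(17,3)=17068 g(17,5)=11696 g(17,7)=6052 g(17,9)=2363 g(17,11)=679 g(17,13)=136 g(17,15)=17 g(17,17)=1
t=18: g(18,-2)=11934 g(18,0)=30056 g(18,2)=35190 g(18,4)=28764 g(18,6)=17748 g(18,8)=8415 g(18,10)=3042 g(18,12)=815 g(18,14)=153 g(18,16)=18 g(18,18)=1
t=19: g(19,-1)=41990 g(19,1)=65246 g(19,3)=63954 g(19,5)=46512 g(19,7)=26163 g(19,9)=11457 g(19,11)=3857 g(19,13)=968 g(19,15)=171 g(19,17)=19 g(19,19)=1
t=20: g(20,-2)=41990 g(20,0)=107236 g(20,2)=129200 g(20,4)=110466 g(20,6)=72675 g(20,8)=37620 g(20,10)=15314 g(20,12)=4825 g(20,14)=1139 g(20,16)=190 g(20,18)=20 g(20,20)=1
t=21: g(21,-1)=149226 g(21,1)=236436 g(21,3)=239666 g(21,5)=183141 g(21,7)=110295 g(21,9)=52934 g(21,11)=20139 g(21,13)=5964 g(21,15)=1329 g(21,17)=210 g(21,19)=21 g(21,21)=1
t=22: g(22,-2)=149226 g(22,0)=385662 g(22,2)=476102 g(22,4)=422807 g(22,6)=293436 g(22,8)=163229 g(22,10)=73073 g(22,12)=26103 g(22,14)=7293 g(22,16)=1539 g(22,18)=231 g(22,20)=22 g(22,22)=1
t=23: g(23,-1)=534888 g(23,1)=861764 g(23,3)=898909 g(23,5)=716243 g(23,7)=456665 g(23,9)=236302 g(23,11)=99176 g(23,13)=33396 g(23,15)=8832 g(23,17)=1770 g(23,19)=253 g(23,21)=23 g(23,23)=1
t=24: g(24,-2)=534888 g(24,0)=1396652 g(24,2)=1760673 g(24,4)=1615152 g(24,6)=1172908 g(24,8)=692967 g(24,10)=335478 g(24,12)=132572 g(24,14)=42228 g(24,16)=10602 g(24,18)=2023 g(24,20)=276 g(24,22)=24 g(24,24)=1
t=25: g(25,-1)=1931540 g(25,1)=3157325 g(25,3)=3375825 g(25,5)=2788060 g(25,7)=1865875 g(25,9)=1028445 g(25,11)=468050 g(25,13)=174800 g(25,15)=52830 g(25,17)=12625 g(25,19)=2299 g(25,21)=300 g(25,23)=25 g(25,25)=1
t=26: g(26,-2)=1931540 g(26,0)=5088865 g(26,2)=6533150 g(26,4)=6163885 g(26,6)=4653935 g(26,8)=2894320 g(26,10)=1496495 g(26,12)=642850 g(26,14)=227630 g(26,16)=65455 g(26,18)=14924 g(26,20)=2599 g(26,22)=325 g(26,24)=26 g(26,26)=1
t=27: g(27,-1)=7020405 g(27,1)=11622015 g(27,3)=12697035 g(27,5)=10817820 g(27,7)=7548255 g(27,9)=4390815 g(27,11)=2139345 g(27,13)=870480 g(27,15)=293085 g(27,17)=80379 g(27,19)=17523 g(27,21)=2924 g(27,23)=351 g(27,25)=27 g(27,27)=1
t=28: g(28,-2)=7020405 g(28,0)=18642420 g(28,2)=24319050 g(28,4)=23514855 g(28,6)=18366075 g(28,8)=11939070 g(28,10)=6530160 g(28,12)=3009825 g(28,14)=1163565 g(28,16)=373464 g(28,18)=97902 g(28,20)=20447 g(28,22)=3275 g(28,24)=378 g(28,26)=28 g(28,28)=1
Paths never hitting -3: Σ_s g(28,s) = 115000920
Paths hitting -3: 2^28 - 115000920 = 153434536
P = 153434536/268435456 = 19179317/33554432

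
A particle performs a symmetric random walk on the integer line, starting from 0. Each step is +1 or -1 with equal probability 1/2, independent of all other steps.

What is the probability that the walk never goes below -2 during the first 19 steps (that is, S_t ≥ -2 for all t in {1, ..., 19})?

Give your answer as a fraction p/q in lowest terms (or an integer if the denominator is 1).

Answer: 130169/262144

Derivation:
Let f(t,s) = #length-t paths at position s with S_1..S_t all ≥ -2.
f(t,s) = f(t-1,s-1) + f(t-1,s+1) for s ≥ -2; f(t,s) = 0 for s < -2.
t=0: f(0,0)=1
t=1: f(1,-1)=1 f(1,1)=1
t=2: f(2,-2)=1 f(2,0)=2 f(2,2)=1
t=3: f(3,-1)=3 f(3,1)=3 f(3,3)=1
t=4: f(4,-2)=3 f(4,0)=6 f(4,2)=4 f(4,4)=1
t=5: f(5,-1)=9 f(5,1)=10 f(5,3)=5 f(5,5)=1
t=6: f(6,-2)=9 f(6,0)=19 f(6,2)=15 f(6,4)=6 f(6,6)=1
t=7: f(7,-1)=28 f(7,1)=34 f(7,3)=21 f(7,5)=7 f(7,7)=1
t=8: f(8,-2)=28 f(8,0)=62 f(8,2)=55 f(8,4)=28 f(8,6)=8 f(8,8)=1
t=9: f(9,-1)=90 f(9,1)=117 f(9,3)=83 f(9,5)=36 f(9,7)=9 f(9,9)=1
t=10: f(10,-2)=90 f(10,0)=207 f(10,2)=200 f(10,4)=119 f(10,6)=45 f(10,8)=10 f(10,10)=1
t=11: f(11,-1)=297 f(11,1)=407 f(11,3)=319 f(11,5)=164 f(11,7)=55 f(11,9)=11 f(11,11)=1
t=12: f(12,-2)=297 f(12,0)=704 f(12,2)=726 f(12,4)=483 f(12,6)=219 f(12,8)=66 f(12,10)=12 f(12,12)=1
t=13: f(13,-1)=1001 f(13,1)=1430 f(13,3)=1209 f(13,5)=702 f(13,7)=285 f(13,9)=78 f(13,11)=13 f(13,13)=1
t=14: f(14,-2)=1001 f(14,0)=2431 f(14,2)=2639 f(14,4)=1911 f(14,6)=987 f(14,8)=363 f(14,10)=91 f(14,12)=14 f(14,14)=1
t=15: f(15,-1)=3432 f(15,1)=5070 f(15,3)=4550 f(15,5)=2898 f(15,7)=1350 f(15,9)=454 f(15,11)=105 f(15,13)=15 f(15,15)=1
t=16: f(16,-2)=3432 f(16,0)=8502 f(16,2)=9620 f(16,4)=7448 f(16,6)=4248 f(16,8)=1804 f(16,10)=559 f(16,12)=120 f(16,14)=16 f(16,16)=1
t=17: f(17,-1)=11934 f(17,1)=18122 f(17,3)=17068 f(17,5)=11696 f(17,7)=6052 f(17,9)=2363 f(17,11)=679 f(17,13)=136 f(17,15)=17 f(17,17)=1
t=18: f(18,-2)=11934 f(18,0)=30056 f(18,2)=35190 f(18,4)=28764 f(18,6)=17748 f(18,8)=8415 f(18,10)=3042 f(18,12)=815 f(18,14)=153 f(18,16)=18 f(18,18)=1
t=19: f(19,-1)=41990 f(19,1)=65246 f(19,3)=63954 f(19,5)=46512 f(19,7)=26163 f(19,9)=11457 f(19,11)=3857 f(19,13)=968 f(19,15)=171 f(19,17)=19 f(19,19)=1
Σ_s f(19,s) = 260338
P = 260338/524288 = 130169/262144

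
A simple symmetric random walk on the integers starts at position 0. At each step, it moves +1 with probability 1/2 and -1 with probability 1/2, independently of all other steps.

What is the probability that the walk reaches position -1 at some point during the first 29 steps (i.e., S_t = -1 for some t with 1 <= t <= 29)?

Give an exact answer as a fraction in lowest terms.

Count via complement. Let g(t,s) = #length-t paths at position s with S_1..S_t all ≠ -1.
g(t,s) = g(t-1,s-1) + g(t-1,s+1) for s ≠ -1; g(t,-1) = 0.
t=0: g(0,0)=1
t=1: g(1,1)=1
t=2: g(2,0)=1 g(2,2)=1
t=3: g(3,1)=2 g(3,3)=1
t=4: g(4,0)=2 g(4,2)=3 g(4,4)=1
t=5: g(5,1)=5 g(5,3)=4 g(5,5)=1
t=6: g(6,0)=5 g(6,2)=9 g(6,4)=5 g(6,6)=1
t=7: g(7,1)=14 g(7,3)=14 g(7,5)=6 g(7,7)=1
t=8: g(8,0)=14 g(8,2)=28 g(8,4)=20 g(8,6)=7 g(8,8)=1
t=9: g(9,1)=42 g(9,3)=48 g(9,5)=27 g(9,7)=8 g(9,9)=1
t=10: g(10,0)=42 g(10,2)=90 g(10,4)=75 g(10,6)=35 g(10,8)=9 g(10,10)=1
t=11: g(11,1)=132 g(11,3)=165 g(11,5)=110 g(11,7)=44 g(11,9)=10 g(11,11)=1
t=12: g(12,0)=132 g(12,2)=297 g(12,4)=275 g(12,6)=154 g(12,8)=54 g(12,10)=11 g(12,12)=1
t=13: g(13,1)=429 g(13,3)=572 g(13,5)=429 g(13,7)=208 g(13,9)=65 g(13,11)=12 g(13,13)=1
t=14: g(14,0)=429 g(14,2)=1001 g(14,4)=1001 g(14,6)=637 g(14,8)=273 g(14,10)=77 g(14,12)=13 g(14,14)=1
t=15: g(15,1)=1430 g(15,3)=2002 g(15,5)=1638 g(15,7)=910 g(15,9)=350 g(15,11)=90 g(15,13)=14 g(15,15)=1
t=16: g(16,0)=1430 g(16,2)=3432 g(16,4)=3640 g(16,6)=2548 g(16,8)=1260 g(16,10)=440 g(16,12)=104 g(16,14)=15 g(16,16)=1
t=17: g(17,1)=4862 g(17,3)=7072 g(17,5)=6188 g(17,7)=3808 g(17,9)=1700 g(17,11)=544 g(17,13)=119 g(17,15)=16 g(17,17)=1
t=18: g(18,0)=4862 g(18,2)=11934 g(18,4)=13260 g(18,6)=9996 g(18,8)=5508 g(18,10)=2244 g(18,12)=663 g(18,14)=135 g(18,16)=17 g(18,18)=1
t=19: g(19,1)=16796 g(19,3)=25194 g(19,5)=23256 g(19,7)=15504 g(19,9)=7752 g(19,11)=2907 g(19,13)=798 g(19,15)=152 g(19,17)=18 g(19,19)=1
t=20: g(20,0)=16796 g(20,2)=41990 g(20,4)=48450 g(20,6)=38760 g(20,8)=23256 g(20,10)=10659 g(20,12)=3705 g(20,14)=950 g(20,16)=170 g(20,18)=19 g(20,20)=1
t=21: g(21,1)=58786 g(21,3)=90440 g(21,5)=87210 g(21,7)=62016 g(21,9)=33915 g(21,11)=14364 g(21,13)=4655 g(21,15)=1120 g(21,17)=189 g(21,19)=20 g(21,21)=1
t=22: g(22,0)=58786 g(22,2)=149226 g(22,4)=177650 g(22,6)=149226 g(22,8)=95931 g(22,10)=48279 g(22,12)=19019 g(22,14)=5775 g(22,16)=1309 g(22,18)=209 g(22,20)=21 g(22,22)=1
t=23: g(23,1)=208012 g(23,3)=326876 g(23,5)=326876 g(23,7)=245157 g(23,9)=144210 g(23,11)=67298 g(23,13)=24794 g(23,15)=7084 g(23,17)=1518 g(23,19)=230 g(23,21)=22 g(23,23)=1
t=24: g(24,0)=208012 g(24,2)=534888 g(24,4)=653752 g(24,6)=572033 g(24,8)=389367 g(24,10)=211508 g(24,12)=92092 g(24,14)=31878 g(24,16)=8602 g(24,18)=1748 g(24,20)=252 g(24,22)=23 g(24,24)=1
t=25: g(25,1)=742900 g(25,3)=1188640 g(25,5)=1225785 g(25,7)=961400 g(25,9)=600875 g(25,11)=303600 g(25,13)=123970 g(25,15)=40480 g(25,17)=10350 g(25,19)=2000 g(25,21)=275 g(25,23)=24 g(25,25)=1
t=26: g(26,0)=742900 g(26,2)=1931540 g(26,4)=2414425 g(26,6)=2187185 g(26,8)=1562275 g(26,10)=904475 g(26,12)=427570 g(26,14)=164450 g(26,16)=50830 g(26,18)=12350 g(26,20)=2275 g(26,22)=299 g(26,24)=25 g(26,26)=1
t=27: g(27,1)=2674440 g(27,3)=4345965 g(27,5)=4601610 g(27,7)=3749460 g(27,9)=2466750 g(27,11)=1332045 g(27,13)=592020 g(27,15)=215280 g(27,17)=63180 g(27,19)=14625 g(27,21)=2574 g(27,23)=324 g(27,25)=26 g(27,27)=1
t=28: g(28,0)=2674440 g(28,2)=7020405 g(28,4)=8947575 g(28,6)=8351070 g(28,8)=6216210 g(28,10)=3798795 g(28,12)=1924065 g(28,14)=807300 g(28,16)=278460 g(28,18)=77805 g(28,20)=17199 g(28,22)=2898 g(28,24)=350 g(28,26)=27 g(28,28)=1
t=29: g(29,1)=9694845 g(29,3)=15967980 g(29,5)=17298645 g(29,7)=14567280 g(29,9)=10015005 g(29,11)=5722860 g(29,13)=2731365 g(29,15)=1085760 g(29,17)=356265 g(29,19)=95004 g(29,21)=20097 g(29,23)=3248 g(29,25)=377 g(29,27)=28 g(29,29)=1
Paths never hitting -1: Σ_s g(29,s) = 77558760
Paths hitting -1: 2^29 - 77558760 = 459312152
P = 459312152/536870912 = 57414019/67108864

Answer: 57414019/67108864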